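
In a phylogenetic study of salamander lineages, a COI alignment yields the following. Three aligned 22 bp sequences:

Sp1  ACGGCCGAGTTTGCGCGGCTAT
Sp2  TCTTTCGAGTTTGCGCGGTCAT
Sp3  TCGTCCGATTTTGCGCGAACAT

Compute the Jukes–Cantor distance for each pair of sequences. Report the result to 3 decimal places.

d(Sp1,Sp2) = 0.339, d(Sp1,Sp3) = 0.339, d(Sp2,Sp3) = 0.271

Sp1–Sp2: 6/22 sites differ → p ≈ 0.272727, d = −0.75 ln(1 − 0.363636) = 0.338988 ≈ 0.339.
Sp1–Sp3: 6/22 sites differ → p ≈ 0.272727, d = −0.75 ln(1 − 0.363636) = 0.338988 ≈ 0.339.
Sp2–Sp3: 5/22 sites differ → p ≈ 0.227273, d = −0.75 ln(1 − 0.303031) = 0.270761 ≈ 0.271.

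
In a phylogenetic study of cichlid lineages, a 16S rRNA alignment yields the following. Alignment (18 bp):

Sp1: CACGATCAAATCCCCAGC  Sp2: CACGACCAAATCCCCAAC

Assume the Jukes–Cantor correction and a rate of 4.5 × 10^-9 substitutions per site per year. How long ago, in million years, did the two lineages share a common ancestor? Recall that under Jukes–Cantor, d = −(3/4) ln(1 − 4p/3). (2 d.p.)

The sequences differ at 2 of 18 sites (6, 17), so p = 2/18 ≈ 0.111111.
d = −(3/4) ln(1 − 4p/3) = −0.75 ln(1 − 0.148148) = −0.75 ln(0.851852)
  = −0.75 × (-0.160342) = 0.120257 substitutions/site.
Under a molecular clock d = 2μt, so t = d/(2μ) = 0.120257 / (2 × 4.5 × 10^-9) = 13.36 million years.

13.36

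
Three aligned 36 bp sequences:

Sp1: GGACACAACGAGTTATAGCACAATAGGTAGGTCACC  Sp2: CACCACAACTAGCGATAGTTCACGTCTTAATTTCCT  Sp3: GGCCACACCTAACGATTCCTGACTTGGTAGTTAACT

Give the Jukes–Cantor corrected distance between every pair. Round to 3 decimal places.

Sp1–Sp2: 18/36 sites differ → p = 0.5, d = −0.75 ln(1 − 0.666667) = 0.823960 ≈ 0.824.
Sp1–Sp3: 15/36 sites differ → p ≈ 0.416667, d = −0.75 ln(1 − 0.555556) = 0.608198 ≈ 0.608.
Sp2–Sp3: 14/36 sites differ → p ≈ 0.388889, d = −0.75 ln(1 − 0.518519) = 0.548166 ≈ 0.548.

d(Sp1,Sp2) = 0.824, d(Sp1,Sp3) = 0.608, d(Sp2,Sp3) = 0.548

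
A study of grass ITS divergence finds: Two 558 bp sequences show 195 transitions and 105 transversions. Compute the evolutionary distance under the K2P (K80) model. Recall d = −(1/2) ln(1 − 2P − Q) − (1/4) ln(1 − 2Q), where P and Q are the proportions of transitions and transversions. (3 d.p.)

P = 195/558 ≈ 0.349462 and Q = 105/558 ≈ 0.188172.
Under the Kimura two-parameter model, d = −½ ln(1 − 2P − Q) − ¼ ln(1 − 2Q).
1 − 2P − Q = 0.112904, giving −½ ln(0.112904) = 1.090609.
1 − 2Q = 0.623656, giving −¼ ln(0.623656) = 0.118039.
d = 1.090609 + 0.118039 = 1.208648.

1.209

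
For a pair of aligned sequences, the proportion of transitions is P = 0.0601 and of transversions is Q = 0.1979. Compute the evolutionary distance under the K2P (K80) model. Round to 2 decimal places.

0.32

Under the Kimura two-parameter model, d = −½ ln(1 − 2P − Q) − ¼ ln(1 − 2Q).
1 − 2P − Q = 0.6819, giving −½ ln(0.6819) = 0.191436.
1 − 2Q = 0.6042, giving −¼ ln(0.6042) = 0.125963.
d = 0.191436 + 0.125963 = 0.317399.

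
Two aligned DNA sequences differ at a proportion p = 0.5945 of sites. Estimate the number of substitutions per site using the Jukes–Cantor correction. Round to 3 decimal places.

1.180

d = −(3/4) ln(1 − 4p/3) = −0.75 ln(1 − 0.792667) = −0.75 ln(0.207333)
  = −0.75 × (-1.573429) = 1.180072 substitutions/site.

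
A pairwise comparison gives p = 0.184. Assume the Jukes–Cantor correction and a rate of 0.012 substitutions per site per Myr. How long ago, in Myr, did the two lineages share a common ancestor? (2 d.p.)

8.80

d = −(3/4) ln(1 − 4p/3) = −0.75 ln(1 − 0.245333) = −0.75 ln(0.754667)
  = −0.75 × (-0.281479) = 0.211109 substitutions/site.
Under a molecular clock d = 2μt, so t = d/(2μ) = 0.211109 / (2 × 0.012) = 8.80 Myr.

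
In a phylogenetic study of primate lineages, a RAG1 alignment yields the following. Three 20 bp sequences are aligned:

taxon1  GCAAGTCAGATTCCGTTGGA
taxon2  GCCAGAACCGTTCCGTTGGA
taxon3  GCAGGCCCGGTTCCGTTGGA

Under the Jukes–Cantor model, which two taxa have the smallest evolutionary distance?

taxon1 and taxon3

taxon1–taxon2: 6/20 differ, p = 0.300, d = 0.383.
taxon1–taxon3: 4/20 differ, p = 0.200, d = 0.233.
taxon2–taxon3: 5/20 differ, p = 0.250, d = 0.304.
The smallest distance is between taxon1 and taxon3.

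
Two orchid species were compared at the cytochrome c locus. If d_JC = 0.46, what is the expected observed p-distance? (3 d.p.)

p = (3/4)(1 − e^(−4d/3)) = 0.75 × (1 − e^(-0.613333)) = 0.75 × (1 − 0.541543) = 0.343843.

0.344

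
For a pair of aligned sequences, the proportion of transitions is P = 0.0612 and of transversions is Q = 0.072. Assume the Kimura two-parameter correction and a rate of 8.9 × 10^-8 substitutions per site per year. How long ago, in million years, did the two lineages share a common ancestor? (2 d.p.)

0.83

Under the Kimura two-parameter model, d = −½ ln(1 − 2P − Q) − ¼ ln(1 − 2Q).
1 − 2P − Q = 0.8056, giving −½ ln(0.8056) = 0.108084.
1 − 2Q = 0.856, giving −¼ ln(0.856) = 0.038871.
d = 0.108084 + 0.038871 = 0.146955.
Under a molecular clock d = 2μt, so t = d/(2μ) = 0.146955 / (2 × 8.9 × 10^-8) = 0.83 million years.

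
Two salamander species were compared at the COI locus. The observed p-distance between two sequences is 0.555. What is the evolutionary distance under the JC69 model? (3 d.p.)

d = −(3/4) ln(1 − 4p/3) = −0.75 ln(1 − 0.74) = −0.75 ln(0.26)
  = −0.75 × (-1.347074) = 1.010306 substitutions/site.

1.010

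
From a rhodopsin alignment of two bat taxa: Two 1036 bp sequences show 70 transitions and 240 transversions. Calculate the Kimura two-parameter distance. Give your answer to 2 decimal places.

0.38

P = 70/1036 ≈ 0.067568 and Q = 240/1036 ≈ 0.23166.
Under the Kimura two-parameter model, d = −½ ln(1 − 2P − Q) − ¼ ln(1 − 2Q).
1 − 2P − Q = 0.633204, giving −½ ln(0.633204) = 0.228481.
1 − 2Q = 0.53668, giving −¼ ln(0.53668) = 0.155588.
d = 0.228481 + 0.155588 = 0.384069.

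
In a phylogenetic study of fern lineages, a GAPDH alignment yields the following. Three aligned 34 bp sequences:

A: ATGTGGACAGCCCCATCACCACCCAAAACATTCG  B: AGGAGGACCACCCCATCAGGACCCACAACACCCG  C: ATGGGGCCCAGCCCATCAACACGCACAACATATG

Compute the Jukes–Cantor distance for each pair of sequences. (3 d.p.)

A–B: 9/34 sites differ → p ≈ 0.264706, d = −0.75 ln(1 − 0.352941) = 0.326488 ≈ 0.326.
A–C: 10/34 sites differ → p ≈ 0.294118, d = −0.75 ln(1 − 0.392157) = 0.373379 ≈ 0.373.
B–C: 10/34 sites differ → p ≈ 0.294118, d = −0.75 ln(1 − 0.392157) = 0.373379 ≈ 0.373.

d(A,B) = 0.326, d(A,C) = 0.373, d(B,C) = 0.373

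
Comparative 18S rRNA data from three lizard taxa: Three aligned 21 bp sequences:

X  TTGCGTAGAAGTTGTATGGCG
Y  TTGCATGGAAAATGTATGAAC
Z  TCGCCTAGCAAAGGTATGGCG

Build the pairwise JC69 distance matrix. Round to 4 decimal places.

d(X,Y) = 0.4408, d(X,Z) = 0.3597, d(Y,Z) = 0.5319

X–Y: 7/21 sites differ → p ≈ 0.333333, d = −0.75 ln(1 − 0.444444) = 0.440839 ≈ 0.4408.
X–Z: 6/21 sites differ → p ≈ 0.285714, d = −0.75 ln(1 − 0.380952) = 0.359679 ≈ 0.3597.
Y–Z: 8/21 sites differ → p ≈ 0.380952, d = −0.75 ln(1 − 0.507936) = 0.531860 ≈ 0.5319.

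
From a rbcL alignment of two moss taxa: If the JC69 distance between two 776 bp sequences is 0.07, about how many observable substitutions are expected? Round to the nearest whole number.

Invert JC69: p = (3/4)(1 − e^(−4d/3)) = 0.75 × (1 − e^(-0.093333)) = 0.75 × (1 − 0.910890) = 0.066833.
Expected differing sites = pL ≈ 0.066833 × 776 = 51.862408 ≈ 52.

52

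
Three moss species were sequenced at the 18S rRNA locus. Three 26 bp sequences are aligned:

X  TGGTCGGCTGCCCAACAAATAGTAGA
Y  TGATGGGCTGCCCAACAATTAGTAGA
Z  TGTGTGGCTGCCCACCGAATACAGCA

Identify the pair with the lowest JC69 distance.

X–Y: 3/26 differ, p = 0.115, d = 0.125.
X–Z: 9/26 differ, p = 0.346, d = 0.464.
Y–Z: 10/26 differ, p = 0.385, d = 0.539.
The smallest distance is between X and Y.

X and Y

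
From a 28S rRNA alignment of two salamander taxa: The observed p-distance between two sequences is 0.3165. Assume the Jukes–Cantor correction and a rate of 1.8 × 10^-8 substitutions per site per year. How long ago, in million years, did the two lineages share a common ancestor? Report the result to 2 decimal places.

11.42

d = −(3/4) ln(1 − 4p/3) = −0.75 ln(1 − 0.422) = −0.75 ln(0.578)
  = −0.75 × (-0.548181) = 0.411136 substitutions/site.
Under a molecular clock d = 2μt, so t = d/(2μ) = 0.411136 / (2 × 1.8 × 10^-8) = 11.42 million years.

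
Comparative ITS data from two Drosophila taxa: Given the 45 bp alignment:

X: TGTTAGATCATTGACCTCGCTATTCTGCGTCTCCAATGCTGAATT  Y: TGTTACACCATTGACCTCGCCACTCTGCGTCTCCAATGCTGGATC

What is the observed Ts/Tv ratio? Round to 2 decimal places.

5.00

Transitions are A↔G and C↔T; transversions are all other mismatches.
Transitions: 5. Transversions: 1.
R = 5/1 = 5.00.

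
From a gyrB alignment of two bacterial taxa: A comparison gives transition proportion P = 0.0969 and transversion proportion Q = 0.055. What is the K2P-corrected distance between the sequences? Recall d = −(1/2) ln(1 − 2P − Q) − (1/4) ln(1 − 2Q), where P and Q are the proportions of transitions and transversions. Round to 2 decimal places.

Under the Kimura two-parameter model, d = −½ ln(1 − 2P − Q) − ¼ ln(1 − 2Q).
1 − 2P − Q = 0.7512, giving −½ ln(0.7512) = 0.143042.
1 − 2Q = 0.89, giving −¼ ln(0.89) = 0.029133.
d = 0.143042 + 0.029133 = 0.172175.

0.17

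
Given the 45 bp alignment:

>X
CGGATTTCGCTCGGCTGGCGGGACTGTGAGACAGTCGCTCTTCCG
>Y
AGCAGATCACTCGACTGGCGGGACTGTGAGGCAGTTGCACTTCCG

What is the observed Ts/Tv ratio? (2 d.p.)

0.80

Transitions are A↔G and C↔T; transversions are all other mismatches.
Transitions: 4. Transversions: 5.
R = 4/5 = 0.80.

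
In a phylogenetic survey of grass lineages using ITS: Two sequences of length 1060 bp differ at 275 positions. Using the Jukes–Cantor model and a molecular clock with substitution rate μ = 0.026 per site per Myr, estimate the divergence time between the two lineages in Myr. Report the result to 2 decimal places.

p = 275/1060 ≈ 0.259434.
d = −(3/4) ln(1 − 4p/3) = −0.75 ln(1 − 0.345912) = −0.75 ln(0.654088)
  = −0.75 × (-0.424513) = 0.318385 substitutions/site.
Under a molecular clock d = 2μt, so t = d/(2μ) = 0.318385 / (2 × 0.026) = 6.12 Myr.

6.12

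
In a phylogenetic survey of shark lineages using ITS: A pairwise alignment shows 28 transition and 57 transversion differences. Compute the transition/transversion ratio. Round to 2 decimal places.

0.49

R = 28/57 = 0.491228… ≈ 0.49 (to 2 d.p.).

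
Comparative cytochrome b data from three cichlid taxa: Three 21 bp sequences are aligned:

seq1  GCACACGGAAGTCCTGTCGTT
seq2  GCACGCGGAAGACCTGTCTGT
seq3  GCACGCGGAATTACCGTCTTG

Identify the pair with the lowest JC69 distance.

seq1–seq2: 4/21 differ, p = 0.190, d = 0.220.
seq1–seq3: 6/21 differ, p = 0.286, d = 0.360.
seq2–seq3: 6/21 differ, p = 0.286, d = 0.360.
The smallest distance is between seq1 and seq2.

seq1 and seq2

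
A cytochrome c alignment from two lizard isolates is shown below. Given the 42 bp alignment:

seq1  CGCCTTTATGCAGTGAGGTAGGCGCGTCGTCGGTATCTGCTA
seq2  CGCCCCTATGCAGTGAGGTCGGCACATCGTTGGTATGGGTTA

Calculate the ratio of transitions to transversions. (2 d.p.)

2.00

Transitions are A↔G and C↔T; transversions are all other mismatches.
Transitions: 6. Transversions: 3.
R = 6/3 = 2.00.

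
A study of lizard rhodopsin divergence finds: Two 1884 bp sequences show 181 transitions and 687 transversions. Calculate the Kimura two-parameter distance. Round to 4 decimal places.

P = 181/1884 ≈ 0.096072 and Q = 687/1884 ≈ 0.36465.
Under the Kimura two-parameter model, d = −½ ln(1 − 2P − Q) − ¼ ln(1 − 2Q).
1 − 2P − Q = 0.443206, giving −½ ln(0.443206) = 0.406860.
1 − 2Q = 0.2707, giving −¼ ln(0.2707) = 0.326686.
d = 0.406860 + 0.326686 = 0.733546.

0.7335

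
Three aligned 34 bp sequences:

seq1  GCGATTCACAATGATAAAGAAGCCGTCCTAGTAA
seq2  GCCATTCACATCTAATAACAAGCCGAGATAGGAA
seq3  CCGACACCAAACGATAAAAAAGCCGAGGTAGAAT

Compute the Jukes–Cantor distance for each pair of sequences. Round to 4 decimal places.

seq1–seq2: 11/34 sites differ → p ≈ 0.323529, d = −0.75 ln(1 − 0.431372) = 0.423397 ≈ 0.4234.
seq1–seq3: 12/34 sites differ → p ≈ 0.352941, d = −0.75 ln(1 − 0.470588) = 0.476991 ≈ 0.4770.
seq2–seq3: 14/34 sites differ → p ≈ 0.411765, d = −0.75 ln(1 − 0.54902) = 0.597249 ≈ 0.5972.

d(seq1,seq2) = 0.4234, d(seq1,seq3) = 0.4770, d(seq2,seq3) = 0.5972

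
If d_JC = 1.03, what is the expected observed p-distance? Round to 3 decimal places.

0.560

p = (3/4)(1 − e^(−4d/3)) = 0.75 × (1 − e^(-1.373333)) = 0.75 × (1 − 0.253261) = 0.560054.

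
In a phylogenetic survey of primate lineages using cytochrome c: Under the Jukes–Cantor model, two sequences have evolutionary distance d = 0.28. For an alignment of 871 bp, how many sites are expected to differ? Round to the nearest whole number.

204

Invert JC69: p = (3/4)(1 − e^(−4d/3)) = 0.75 × (1 − e^(-0.373333)) = 0.75 × (1 − 0.688436) = 0.233673.
Expected differing sites = pL ≈ 0.233673 × 871 = 203.529183 ≈ 204.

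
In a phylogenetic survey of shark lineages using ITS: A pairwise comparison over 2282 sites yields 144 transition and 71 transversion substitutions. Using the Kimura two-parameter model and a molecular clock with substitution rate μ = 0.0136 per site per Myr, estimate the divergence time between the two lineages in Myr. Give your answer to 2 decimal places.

3.74

P = 144/2282 ≈ 0.063103 and Q = 71/2282 ≈ 0.031113.
Under the Kimura two-parameter model, d = −½ ln(1 − 2P − Q) − ¼ ln(1 − 2Q).
1 − 2P − Q = 0.842681, giving −½ ln(0.842681) = 0.085583.
1 − 2Q = 0.937774, giving −¼ ln(0.937774) = 0.016062.
d = 0.085583 + 0.016062 = 0.101645.
Under a molecular clock d = 2μt, so t = d/(2μ) = 0.101645 / (2 × 0.0136) = 3.74 Myr.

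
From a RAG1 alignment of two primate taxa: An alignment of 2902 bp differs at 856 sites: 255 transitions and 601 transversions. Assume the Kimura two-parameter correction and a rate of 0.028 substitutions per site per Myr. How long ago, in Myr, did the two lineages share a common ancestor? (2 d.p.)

P = 255/2902 ≈ 0.08787 and Q = 601/2902 ≈ 0.207099.
Under the Kimura two-parameter model, d = −½ ln(1 − 2P − Q) − ¼ ln(1 − 2Q).
1 − 2P − Q = 0.617161, giving −½ ln(0.617161) = 0.241313.
1 − 2Q = 0.585802, giving −¼ ln(0.585802) = 0.133693.
d = 0.241313 + 0.133693 = 0.375006.
Under a molecular clock d = 2μt, so t = d/(2μ) = 0.375006 / (2 × 0.028) = 6.70 Myr.

6.70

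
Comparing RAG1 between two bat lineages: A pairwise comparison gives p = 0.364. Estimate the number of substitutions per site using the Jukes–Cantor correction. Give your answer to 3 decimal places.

0.498

d = −(3/4) ln(1 − 4p/3) = −0.75 ln(1 − 0.485333) = −0.75 ln(0.514667)
  = −0.75 × (-0.664235) = 0.498176 substitutions/site.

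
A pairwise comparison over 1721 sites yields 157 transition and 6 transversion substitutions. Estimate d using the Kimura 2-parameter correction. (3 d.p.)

P = 157/1721 ≈ 0.091226 and Q = 6/1721 ≈ 0.003486.
Under the Kimura two-parameter model, d = −½ ln(1 − 2P − Q) − ¼ ln(1 − 2Q).
1 − 2P − Q = 0.814062, giving −½ ln(0.814062) = 0.102859.
1 − 2Q = 0.993028, giving −¼ ln(0.993028) = 0.001749.
d = 0.102859 + 0.001749 = 0.104608.

0.105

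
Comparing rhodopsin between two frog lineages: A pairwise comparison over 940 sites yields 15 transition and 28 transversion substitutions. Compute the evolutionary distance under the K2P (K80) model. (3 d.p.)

0.047

P = 15/940 ≈ 0.015957 and Q = 28/940 ≈ 0.029787.
Under the Kimura two-parameter model, d = −½ ln(1 − 2P − Q) − ¼ ln(1 − 2Q).
1 − 2P − Q = 0.938299, giving −½ ln(0.938299) = 0.031843.
1 − 2Q = 0.940426, giving −¼ ln(0.940426) = 0.015356.
d = 0.031843 + 0.015356 = 0.047199.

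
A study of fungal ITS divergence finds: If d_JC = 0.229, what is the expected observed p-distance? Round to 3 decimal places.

p = (3/4)(1 − e^(−4d/3)) = 0.75 × (1 − e^(-0.305333)) = 0.75 × (1 − 0.736878) = 0.197342.

0.197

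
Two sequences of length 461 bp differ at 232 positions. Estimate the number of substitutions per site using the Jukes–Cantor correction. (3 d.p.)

p = 232/461 ≈ 0.503254.
d = −(3/4) ln(1 − 4p/3) = −0.75 ln(1 − 0.671005) = −0.75 ln(0.328995)
  = −0.75 × (-1.111713) = 0.833785 substitutions/site.

0.834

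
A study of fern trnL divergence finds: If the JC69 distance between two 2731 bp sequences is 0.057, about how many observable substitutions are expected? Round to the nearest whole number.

150

Invert JC69: p = (3/4)(1 − e^(−4d/3)) = 0.75 × (1 − e^(-0.076)) = 0.75 × (1 − 0.926816) = 0.054888.
Expected differing sites = pL ≈ 0.054888 × 2731 = 149.899128 ≈ 150.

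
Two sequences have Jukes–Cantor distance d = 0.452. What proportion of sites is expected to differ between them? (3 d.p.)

0.339

p = (3/4)(1 − e^(−4d/3)) = 0.75 × (1 − e^(-0.602667)) = 0.75 × (1 − 0.547350) = 0.339488.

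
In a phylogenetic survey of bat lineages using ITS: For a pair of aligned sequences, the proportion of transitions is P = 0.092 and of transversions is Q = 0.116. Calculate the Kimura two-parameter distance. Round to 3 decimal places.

Under the Kimura two-parameter model, d = −½ ln(1 − 2P − Q) − ¼ ln(1 − 2Q).
1 − 2P − Q = 0.7, giving −½ ln(0.7) = 0.178337.
1 − 2Q = 0.768, giving −¼ ln(0.768) = 0.065991.
d = 0.178337 + 0.065991 = 0.244328.

0.244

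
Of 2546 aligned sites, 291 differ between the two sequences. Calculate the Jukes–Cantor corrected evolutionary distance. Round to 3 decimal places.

0.124

p = 291/2546 ≈ 0.114297.
d = −(3/4) ln(1 − 4p/3) = −0.75 ln(1 − 0.152396) = −0.75 ln(0.847604)
  = −0.75 × (-0.165342) = 0.124007 substitutions/site.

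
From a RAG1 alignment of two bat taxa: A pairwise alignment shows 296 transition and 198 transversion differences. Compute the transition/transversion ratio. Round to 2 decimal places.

1.49

R = 296/198 = 1.494949… ≈ 1.49 (to 2 d.p.).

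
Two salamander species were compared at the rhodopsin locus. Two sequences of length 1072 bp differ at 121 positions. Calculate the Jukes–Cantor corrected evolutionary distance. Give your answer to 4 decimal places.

p = 121/1072 ≈ 0.112873.
d = −(3/4) ln(1 − 4p/3) = −0.75 ln(1 − 0.150497) = −0.75 ln(0.849503)
  = −0.75 × (-0.163104) = 0.122328 substitutions/site.

0.1223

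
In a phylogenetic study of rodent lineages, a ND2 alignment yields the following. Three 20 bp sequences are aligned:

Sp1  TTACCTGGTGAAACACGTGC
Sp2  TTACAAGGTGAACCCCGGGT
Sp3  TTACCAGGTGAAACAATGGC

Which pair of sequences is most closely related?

Sp1 and Sp3

Sp1–Sp2: 6/20 differ, p = 0.300, d = 0.383.
Sp1–Sp3: 4/20 differ, p = 0.200, d = 0.233.
Sp2–Sp3: 6/20 differ, p = 0.300, d = 0.383.
The smallest distance is between Sp1 and Sp3.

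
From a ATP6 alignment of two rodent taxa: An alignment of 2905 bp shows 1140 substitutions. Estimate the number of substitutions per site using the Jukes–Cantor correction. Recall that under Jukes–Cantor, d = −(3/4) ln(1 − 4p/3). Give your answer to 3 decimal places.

0.556

p = 1140/2905 ≈ 0.392427.
d = −(3/4) ln(1 − 4p/3) = −0.75 ln(1 − 0.523236) = −0.75 ln(0.476764)
  = −0.75 × (-0.740734) = 0.555551 substitutions/site.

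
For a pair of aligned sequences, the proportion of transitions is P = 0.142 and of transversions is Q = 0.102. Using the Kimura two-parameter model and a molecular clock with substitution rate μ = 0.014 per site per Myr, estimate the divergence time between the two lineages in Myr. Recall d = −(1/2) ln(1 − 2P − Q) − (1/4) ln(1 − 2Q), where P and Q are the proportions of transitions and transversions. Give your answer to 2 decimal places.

10.75

Under the Kimura two-parameter model, d = −½ ln(1 − 2P − Q) − ¼ ln(1 − 2Q).
1 − 2P − Q = 0.614, giving −½ ln(0.614) = 0.243880.
1 − 2Q = 0.796, giving −¼ ln(0.796) = 0.057039.
d = 0.243880 + 0.057039 = 0.300919.
Under a molecular clock d = 2μt, so t = d/(2μ) = 0.300919 / (2 × 0.014) = 10.75 Myr.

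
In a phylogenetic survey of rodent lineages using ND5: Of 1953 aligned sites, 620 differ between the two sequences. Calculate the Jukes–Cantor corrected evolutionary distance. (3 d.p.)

0.413

p = 620/1953 ≈ 0.31746.
d = −(3/4) ln(1 − 4p/3) = −0.75 ln(1 − 0.42328) = −0.75 ln(0.57672)
  = −0.75 × (-0.550398) = 0.412799 substitutions/site.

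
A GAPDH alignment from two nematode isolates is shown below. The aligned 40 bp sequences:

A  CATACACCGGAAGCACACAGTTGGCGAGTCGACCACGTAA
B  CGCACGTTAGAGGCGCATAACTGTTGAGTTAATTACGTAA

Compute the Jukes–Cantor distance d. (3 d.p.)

The sequences differ at 17 of 40 sites, so p = 17/40 = 0.425.
d = −(3/4) ln(1 − 4p/3) = −0.75 ln(1 − 0.566667) = −0.75 ln(0.433333)
  = −0.75 × (-0.836249) = 0.627187 substitutions/site.

0.627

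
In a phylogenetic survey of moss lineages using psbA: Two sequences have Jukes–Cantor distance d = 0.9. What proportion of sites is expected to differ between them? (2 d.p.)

0.52

p = (3/4)(1 − e^(−4d/3)) = 0.75 × (1 − e^(-1.2)) = 0.75 × (1 − 0.301194) = 0.524105.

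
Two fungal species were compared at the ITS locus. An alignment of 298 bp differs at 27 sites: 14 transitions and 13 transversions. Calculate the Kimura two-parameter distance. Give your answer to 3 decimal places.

P = 14/298 ≈ 0.04698 and Q = 13/298 ≈ 0.043624.
Under the Kimura two-parameter model, d = −½ ln(1 − 2P − Q) − ¼ ln(1 − 2Q).
1 − 2P − Q = 0.862416, giving −½ ln(0.862416) = 0.074009.
1 − 2Q = 0.912752, giving −¼ ln(0.912752) = 0.022823.
d = 0.074009 + 0.022823 = 0.096832.

0.097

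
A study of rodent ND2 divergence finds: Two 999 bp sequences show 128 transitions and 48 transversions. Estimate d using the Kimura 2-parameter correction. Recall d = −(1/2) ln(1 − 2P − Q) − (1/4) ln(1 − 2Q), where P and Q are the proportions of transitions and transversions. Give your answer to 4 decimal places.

P = 128/999 ≈ 0.128128 and Q = 48/999 ≈ 0.048048.
Under the Kimura two-parameter model, d = −½ ln(1 − 2P − Q) − ¼ ln(1 − 2Q).
1 − 2P − Q = 0.695696, giving −½ ln(0.695696) = 0.181421.
1 − 2Q = 0.903904, giving −¼ ln(0.903904) = 0.025258.
d = 0.181421 + 0.025258 = 0.206679.

0.2067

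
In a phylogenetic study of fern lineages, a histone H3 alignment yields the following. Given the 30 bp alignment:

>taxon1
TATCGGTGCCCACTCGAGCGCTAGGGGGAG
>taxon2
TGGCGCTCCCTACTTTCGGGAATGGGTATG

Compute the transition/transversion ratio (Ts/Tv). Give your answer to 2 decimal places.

0.36

Transitions are A↔G and C↔T; transversions are all other mismatches.
Transitions: 4. Transversions: 11.
R = 4/11 = 0.363636… ≈ 0.36 (to 2 d.p.).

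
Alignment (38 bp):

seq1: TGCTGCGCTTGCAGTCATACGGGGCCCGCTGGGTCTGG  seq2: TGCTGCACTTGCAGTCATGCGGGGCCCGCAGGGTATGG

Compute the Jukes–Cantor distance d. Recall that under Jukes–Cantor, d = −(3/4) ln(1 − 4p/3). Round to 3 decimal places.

The sequences differ at 4 of 38 sites (7, 19, 30, 35), so p = 4/38 ≈ 0.105263.
d = −(3/4) ln(1 − 4p/3) = −0.75 ln(1 − 0.140351) = −0.75 ln(0.859649)
  = −0.75 × (-0.151231) = 0.113423 substitutions/site.

0.113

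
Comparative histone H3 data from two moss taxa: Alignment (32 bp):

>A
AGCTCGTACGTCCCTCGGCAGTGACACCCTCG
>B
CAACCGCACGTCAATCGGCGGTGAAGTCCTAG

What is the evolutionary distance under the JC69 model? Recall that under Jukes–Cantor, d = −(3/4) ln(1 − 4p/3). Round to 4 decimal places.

The sequences differ at 12 of 32 sites, so p = 12/32 = 0.375.
d = −(3/4) ln(1 − 4p/3) = −0.75 ln(1 − 0.5) = −0.75 ln(0.5)
  = −0.75 × (-0.693147) = 0.519860 substitutions/site.

0.5199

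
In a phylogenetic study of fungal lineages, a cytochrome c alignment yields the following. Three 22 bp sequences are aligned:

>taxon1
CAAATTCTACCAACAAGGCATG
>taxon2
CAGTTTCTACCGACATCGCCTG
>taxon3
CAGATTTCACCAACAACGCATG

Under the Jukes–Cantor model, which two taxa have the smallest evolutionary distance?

taxon1–taxon2: 6/22 differ, p = 0.273, d = 0.339.
taxon1–taxon3: 4/22 differ, p = 0.182, d = 0.208.
taxon2–taxon3: 6/22 differ, p = 0.273, d = 0.339.
The smallest distance is between taxon1 and taxon3.

taxon1 and taxon3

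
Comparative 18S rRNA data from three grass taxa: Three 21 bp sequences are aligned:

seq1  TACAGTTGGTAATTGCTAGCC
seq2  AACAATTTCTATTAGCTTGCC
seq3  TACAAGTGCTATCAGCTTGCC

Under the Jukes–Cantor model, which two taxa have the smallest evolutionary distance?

seq2 and seq3

seq1–seq2: 7/21 differ, p = 0.333, d = 0.441.
seq1–seq3: 7/21 differ, p = 0.333, d = 0.441.
seq2–seq3: 4/21 differ, p = 0.190, d = 0.220.
The smallest distance is between seq2 and seq3.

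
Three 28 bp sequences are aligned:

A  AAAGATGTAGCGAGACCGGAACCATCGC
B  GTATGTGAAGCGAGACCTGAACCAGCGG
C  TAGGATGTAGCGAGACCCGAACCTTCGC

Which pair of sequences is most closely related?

A and C

A–B: 8/28 differ, p = 0.286, d = 0.360.
A–C: 4/28 differ, p = 0.143, d = 0.158.
B–C: 10/28 differ, p = 0.357, d = 0.485.
The smallest distance is between A and C.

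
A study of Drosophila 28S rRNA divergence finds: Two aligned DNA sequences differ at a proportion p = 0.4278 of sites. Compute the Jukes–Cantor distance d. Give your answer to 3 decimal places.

0.634

d = −(3/4) ln(1 − 4p/3) = −0.75 ln(1 − 0.5704) = −0.75 ln(0.4296)
  = −0.75 × (-0.844901) = 0.633676 substitutions/site.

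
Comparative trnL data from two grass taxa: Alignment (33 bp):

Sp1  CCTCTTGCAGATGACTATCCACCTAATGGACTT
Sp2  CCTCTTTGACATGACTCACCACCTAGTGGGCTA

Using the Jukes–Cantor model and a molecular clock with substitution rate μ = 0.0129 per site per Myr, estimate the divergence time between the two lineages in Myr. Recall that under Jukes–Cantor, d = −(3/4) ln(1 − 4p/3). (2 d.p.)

11.35

The sequences differ at 8 of 33 sites (7, 8, 10, 17, 18, 26, 30, 33), so p = 8/33 ≈ 0.242424.
d = −(3/4) ln(1 − 4p/3) = −0.75 ln(1 − 0.323232) = −0.75 ln(0.676768)
  = −0.75 × (-0.390427) = 0.292820 substitutions/site.
Under a molecular clock d = 2μt, so t = d/(2μ) = 0.292820 / (2 × 0.0129) = 11.35 Myr.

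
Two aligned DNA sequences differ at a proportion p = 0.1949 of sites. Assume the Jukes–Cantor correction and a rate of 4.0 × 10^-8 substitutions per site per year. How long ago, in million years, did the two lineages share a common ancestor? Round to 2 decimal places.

d = −(3/4) ln(1 − 4p/3) = −0.75 ln(1 − 0.259867) = −0.75 ln(0.740133)
  = −0.75 × (-0.300925) = 0.225694 substitutions/site.
Under a molecular clock d = 2μt, so t = d/(2μ) = 0.225694 / (2 × 4.0 × 10^-8) = 2.82 million years.

2.82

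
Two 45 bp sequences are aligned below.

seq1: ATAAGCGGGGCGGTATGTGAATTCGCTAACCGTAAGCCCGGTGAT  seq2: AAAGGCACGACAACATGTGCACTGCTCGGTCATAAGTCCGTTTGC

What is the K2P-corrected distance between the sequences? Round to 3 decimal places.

1.101

Of 45 sites, 16 differences are transitions and 7 are transversions, so P = 16/45 ≈ 0.355556 and Q = 7/45 ≈ 0.155556.
Under the Kimura two-parameter model, d = −½ ln(1 − 2P − Q) − ¼ ln(1 − 2Q).
1 − 2P − Q = 0.133332, giving −½ ln(0.133332) = 1.007457.
1 − 2Q = 0.688888, giving −¼ ln(0.688888) = 0.093169.
d = 1.007457 + 0.093169 = 1.100626.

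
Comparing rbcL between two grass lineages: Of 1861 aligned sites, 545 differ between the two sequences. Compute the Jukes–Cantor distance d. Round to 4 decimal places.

0.3713

p = 545/1861 ≈ 0.292853.
d = −(3/4) ln(1 − 4p/3) = −0.75 ln(1 − 0.390471) = −0.75 ln(0.609529)
  = −0.75 × (-0.495069) = 0.371302 substitutions/site.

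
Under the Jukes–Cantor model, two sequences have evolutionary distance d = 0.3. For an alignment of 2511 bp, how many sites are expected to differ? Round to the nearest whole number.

Invert JC69: p = (3/4)(1 − e^(−4d/3)) = 0.75 × (1 − e^(-0.4)) = 0.75 × (1 − 0.670320) = 0.247260.
Expected differing sites = pL ≈ 0.247260 × 2511 = 620.86986 ≈ 621.

621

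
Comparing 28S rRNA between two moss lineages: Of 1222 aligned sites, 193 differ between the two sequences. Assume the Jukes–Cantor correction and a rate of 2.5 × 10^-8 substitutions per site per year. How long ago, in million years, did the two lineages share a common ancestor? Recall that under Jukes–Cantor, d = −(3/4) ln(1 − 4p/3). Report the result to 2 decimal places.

3.55

p = 193/1222 ≈ 0.157938.
d = −(3/4) ln(1 − 4p/3) = −0.75 ln(1 − 0.210584) = −0.75 ln(0.789416)
  = −0.75 × (-0.236462) = 0.177347 substitutions/site.
Under a molecular clock d = 2μt, so t = d/(2μ) = 0.177347 / (2 × 2.5 × 10^-8) = 3.55 million years.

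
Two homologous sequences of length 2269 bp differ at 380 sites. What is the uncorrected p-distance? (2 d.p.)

0.17

p = 380/2269 = 0.167474… ≈ 0.17 (to 2 d.p.).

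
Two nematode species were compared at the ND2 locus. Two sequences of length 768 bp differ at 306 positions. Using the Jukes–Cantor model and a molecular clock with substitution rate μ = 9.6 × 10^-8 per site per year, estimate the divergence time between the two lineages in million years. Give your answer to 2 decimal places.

2.96

p = 306/768 ≈ 0.398438.
d = −(3/4) ln(1 − 4p/3) = −0.75 ln(1 − 0.531251) = −0.75 ln(0.468749)
  = −0.75 × (-0.757688) = 0.568266 substitutions/site.
Under a molecular clock d = 2μt, so t = d/(2μ) = 0.568266 / (2 × 9.6 × 10^-8) = 2.96 million years.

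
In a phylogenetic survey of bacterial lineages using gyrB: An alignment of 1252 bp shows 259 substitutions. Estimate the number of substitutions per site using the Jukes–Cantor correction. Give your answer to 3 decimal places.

p = 259/1252 ≈ 0.206869.
d = −(3/4) ln(1 − 4p/3) = −0.75 ln(1 − 0.275825) = −0.75 ln(0.724175)
  = −0.75 × (-0.322722) = 0.242042 substitutions/site.

0.242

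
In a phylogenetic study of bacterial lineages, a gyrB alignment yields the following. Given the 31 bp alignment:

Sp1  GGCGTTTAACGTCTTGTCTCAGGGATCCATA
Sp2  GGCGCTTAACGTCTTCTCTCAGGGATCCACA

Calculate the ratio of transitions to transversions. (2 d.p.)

Transitions are A↔G and C↔T; transversions are all other mismatches.
Transitions: 2. Transversions: 1.
R = 2/1 = 2.00.

2.00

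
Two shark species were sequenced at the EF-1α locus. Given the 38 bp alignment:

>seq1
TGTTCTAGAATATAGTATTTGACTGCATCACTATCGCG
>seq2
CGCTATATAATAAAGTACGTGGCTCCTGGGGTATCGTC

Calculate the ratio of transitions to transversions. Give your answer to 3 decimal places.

0.600

Transitions are A↔G and C↔T; transversions are all other mismatches.
Transitions: 6. Transversions: 10.
R = 6/10 = 0.600.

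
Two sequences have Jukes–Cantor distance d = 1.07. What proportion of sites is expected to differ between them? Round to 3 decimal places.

p = (3/4)(1 − e^(−4d/3)) = 0.75 × (1 − e^(-1.426667)) = 0.75 × (1 − 0.240108) = 0.569919.

0.570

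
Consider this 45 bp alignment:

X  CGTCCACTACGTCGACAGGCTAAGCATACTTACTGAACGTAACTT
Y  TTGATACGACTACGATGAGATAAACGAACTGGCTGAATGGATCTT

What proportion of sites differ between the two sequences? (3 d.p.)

The sequences differ at 20 of 45 positions.
p = 20/45 = 0.444444… ≈ 0.444 (to 3 d.p.).

0.444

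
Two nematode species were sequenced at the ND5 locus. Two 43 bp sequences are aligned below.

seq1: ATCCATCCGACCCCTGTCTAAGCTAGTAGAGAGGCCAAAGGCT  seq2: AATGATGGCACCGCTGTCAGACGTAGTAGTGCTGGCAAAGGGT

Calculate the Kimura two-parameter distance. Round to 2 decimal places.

Of 43 sites, 2 differences are transitions and 14 are transversions, so P = 2/43 ≈ 0.046512 and Q = 14/43 ≈ 0.325581.
Under the Kimura two-parameter model, d = −½ ln(1 − 2P − Q) − ¼ ln(1 − 2Q).
1 − 2P − Q = 0.581395, giving −½ ln(0.581395) = 0.271162.
1 − 2Q = 0.348838, giving −¼ ln(0.348838) = 0.263287.
d = 0.271162 + 0.263287 = 0.534449.

0.53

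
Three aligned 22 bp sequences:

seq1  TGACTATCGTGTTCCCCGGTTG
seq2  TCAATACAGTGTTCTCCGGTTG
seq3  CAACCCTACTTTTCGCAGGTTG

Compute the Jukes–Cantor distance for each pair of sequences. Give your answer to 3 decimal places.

d(seq1,seq2) = 0.271, d(seq1,seq3) = 0.591, d(seq2,seq3) = 0.699

seq1–seq2: 5/22 sites differ → p ≈ 0.227273, d = −0.75 ln(1 − 0.303031) = 0.270761 ≈ 0.271.
seq1–seq3: 9/22 sites differ → p ≈ 0.409091, d = −0.75 ln(1 − 0.545455) = 0.591344 ≈ 0.591.
seq2–seq3: 10/22 sites differ → p ≈ 0.454545, d = −0.75 ln(1 − 0.60606) = 0.698667 ≈ 0.699.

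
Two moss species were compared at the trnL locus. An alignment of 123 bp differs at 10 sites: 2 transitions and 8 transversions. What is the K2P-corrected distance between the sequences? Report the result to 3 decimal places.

0.086

P = 2/123 ≈ 0.01626 and Q = 8/123 ≈ 0.065041.
Under the Kimura two-parameter model, d = −½ ln(1 − 2P − Q) − ¼ ln(1 − 2Q).
1 − 2P − Q = 0.902439, giving −½ ln(0.902439) = 0.051327.
1 − 2Q = 0.869918, giving −¼ ln(0.869918) = 0.034839.
d = 0.051327 + 0.034839 = 0.086166.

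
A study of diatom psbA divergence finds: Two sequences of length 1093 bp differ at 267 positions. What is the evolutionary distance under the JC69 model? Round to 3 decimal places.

0.296

p = 267/1093 ≈ 0.244282.
d = −(3/4) ln(1 − 4p/3) = −0.75 ln(1 − 0.325709) = −0.75 ln(0.674291)
  = −0.75 × (-0.394094) = 0.295571 substitutions/site.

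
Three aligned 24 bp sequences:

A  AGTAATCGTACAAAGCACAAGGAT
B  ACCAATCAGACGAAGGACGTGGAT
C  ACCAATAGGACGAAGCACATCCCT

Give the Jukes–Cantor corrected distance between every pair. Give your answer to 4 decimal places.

d(A,B) = 0.4408, d(A,C) = 0.5199, d(B,C) = 0.3694

A–B: 8/24 sites differ → p ≈ 0.333333, d = −0.75 ln(1 − 0.444444) = 0.440839 ≈ 0.4408.
A–C: 9/24 sites differ → p = 0.375, d = −0.75 ln(1 − 0.5) = 0.519860 ≈ 0.5199.
B–C: 7/24 sites differ → p ≈ 0.291667, d = −0.75 ln(1 − 0.388889) = 0.369358 ≈ 0.3694.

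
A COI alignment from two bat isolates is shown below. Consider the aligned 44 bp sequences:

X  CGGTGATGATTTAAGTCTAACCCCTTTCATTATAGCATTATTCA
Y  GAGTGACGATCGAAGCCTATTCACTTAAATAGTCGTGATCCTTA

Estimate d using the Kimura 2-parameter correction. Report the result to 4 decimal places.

Of 44 sites, 10 differences are transitions and 10 are transversions, so P = 10/44 ≈ 0.227273 and Q = 10/44 ≈ 0.227273.
Under the Kimura two-parameter model, d = −½ ln(1 − 2P − Q) − ¼ ln(1 − 2Q).
1 − 2P − Q = 0.318181, giving −½ ln(0.318181) = 0.572567.
1 − 2Q = 0.545454, giving −¼ ln(0.545454) = 0.151534.
d = 0.572567 + 0.151534 = 0.724101.

0.7241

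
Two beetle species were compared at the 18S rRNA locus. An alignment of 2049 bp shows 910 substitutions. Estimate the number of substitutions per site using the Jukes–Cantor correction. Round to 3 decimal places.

p = 910/2049 ≈ 0.444119.
d = −(3/4) ln(1 − 4p/3) = −0.75 ln(1 − 0.592159) = −0.75 ln(0.407841)
  = −0.75 × (-0.896878) = 0.672659 substitutions/site.

0.673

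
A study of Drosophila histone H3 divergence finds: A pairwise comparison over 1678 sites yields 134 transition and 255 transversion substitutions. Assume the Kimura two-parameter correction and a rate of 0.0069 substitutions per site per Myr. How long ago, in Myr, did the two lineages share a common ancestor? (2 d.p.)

20.10

P = 134/1678 ≈ 0.079857 and Q = 255/1678 ≈ 0.151967.
Under the Kimura two-parameter model, d = −½ ln(1 − 2P − Q) − ¼ ln(1 − 2Q).
1 − 2P − Q = 0.688319, giving −½ ln(0.688319) = 0.186751.
1 − 2Q = 0.696066, giving −¼ ln(0.696066) = 0.090578.
d = 0.186751 + 0.090578 = 0.277329.
Under a molecular clock d = 2μt, so t = d/(2μ) = 0.277329 / (2 × 0.0069) = 20.10 Myr.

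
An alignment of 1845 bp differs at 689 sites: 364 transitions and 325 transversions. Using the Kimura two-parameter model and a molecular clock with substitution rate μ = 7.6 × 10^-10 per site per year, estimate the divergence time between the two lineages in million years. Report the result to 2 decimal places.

P = 364/1845 ≈ 0.19729 and Q = 325/1845 ≈ 0.176152.
Under the Kimura two-parameter model, d = −½ ln(1 − 2P − Q) − ¼ ln(1 − 2Q).
1 − 2P − Q = 0.429268, giving −½ ln(0.429268) = 0.422837.
1 − 2Q = 0.647696, giving −¼ ln(0.647696) = 0.108583.
d = 0.422837 + 0.108583 = 0.531420.
Under a molecular clock d = 2μt, so t = d/(2μ) = 0.531420 / (2 × 7.6 × 10^-10) = 349.62 million years.

349.62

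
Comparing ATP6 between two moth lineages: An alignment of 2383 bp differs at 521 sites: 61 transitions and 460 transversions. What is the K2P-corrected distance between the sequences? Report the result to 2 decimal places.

P = 61/2383 ≈ 0.025598 and Q = 460/2383 ≈ 0.193034.
Under the Kimura two-parameter model, d = −½ ln(1 − 2P − Q) − ¼ ln(1 − 2Q).
1 − 2P − Q = 0.75577, giving −½ ln(0.75577) = 0.140009.
1 − 2Q = 0.613932, giving −¼ ln(0.613932) = 0.121968.
d = 0.140009 + 0.121968 = 0.261977.

0.26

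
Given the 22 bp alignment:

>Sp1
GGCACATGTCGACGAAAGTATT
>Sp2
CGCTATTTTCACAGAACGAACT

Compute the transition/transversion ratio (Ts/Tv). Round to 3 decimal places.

Transitions are A↔G and C↔T; transversions are all other mismatches.
Transitions: 2. Transversions: 9.
R = 2/9 = 0.222222… ≈ 0.222 (to 3 d.p.).

0.222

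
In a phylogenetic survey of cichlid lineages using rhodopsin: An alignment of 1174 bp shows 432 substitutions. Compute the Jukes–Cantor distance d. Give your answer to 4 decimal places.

p = 432/1174 ≈ 0.367973.
d = −(3/4) ln(1 − 4p/3) = −0.75 ln(1 − 0.490631) = −0.75 ln(0.509369)
  = −0.75 × (-0.674583) = 0.505937 substitutions/site.

0.5059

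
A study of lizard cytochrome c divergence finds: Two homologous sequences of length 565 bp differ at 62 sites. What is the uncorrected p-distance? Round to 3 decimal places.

0.110

p = 62/565 = 0.109734… ≈ 0.110 (to 3 d.p.).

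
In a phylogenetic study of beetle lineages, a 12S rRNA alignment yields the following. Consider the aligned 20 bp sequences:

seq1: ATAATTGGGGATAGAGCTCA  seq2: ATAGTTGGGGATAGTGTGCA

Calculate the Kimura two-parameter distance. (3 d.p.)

0.234

Of 20 sites, 2 differences are transitions and 2 are transversions, so P = 2/20 = 0.1 and Q = 2/20 = 0.1.
Under the Kimura two-parameter model, d = −½ ln(1 − 2P − Q) − ¼ ln(1 − 2Q).
1 − 2P − Q = 0.7, giving −½ ln(0.7) = 0.178337.
1 − 2Q = 0.8, giving −¼ ln(0.8) = 0.055786.
d = 0.178337 + 0.055786 = 0.234123.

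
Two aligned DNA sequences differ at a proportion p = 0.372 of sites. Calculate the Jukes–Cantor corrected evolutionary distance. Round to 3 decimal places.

d = −(3/4) ln(1 − 4p/3) = −0.75 ln(1 − 0.496) = −0.75 ln(0.504)
  = −0.75 × (-0.685179) = 0.513884 substitutions/site.

0.514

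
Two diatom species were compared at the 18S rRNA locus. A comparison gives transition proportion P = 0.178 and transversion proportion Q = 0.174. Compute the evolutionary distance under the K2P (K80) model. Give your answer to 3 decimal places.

Under the Kimura two-parameter model, d = −½ ln(1 − 2P − Q) − ¼ ln(1 − 2Q).
1 − 2P − Q = 0.47, giving −½ ln(0.47) = 0.377511.
1 − 2Q = 0.652, giving −¼ ln(0.652) = 0.106928.
d = 0.377511 + 0.106928 = 0.484439.

0.484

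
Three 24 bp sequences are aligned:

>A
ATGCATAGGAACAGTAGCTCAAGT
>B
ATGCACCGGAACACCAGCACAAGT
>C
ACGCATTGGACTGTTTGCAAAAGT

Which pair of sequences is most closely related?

A and B

A–B: 5/24 differ, p = 0.208, d = 0.244.
A–C: 9/24 differ, p = 0.375, d = 0.520.
B–C: 10/24 differ, p = 0.417, d = 0.608.
The smallest distance is between A and B.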